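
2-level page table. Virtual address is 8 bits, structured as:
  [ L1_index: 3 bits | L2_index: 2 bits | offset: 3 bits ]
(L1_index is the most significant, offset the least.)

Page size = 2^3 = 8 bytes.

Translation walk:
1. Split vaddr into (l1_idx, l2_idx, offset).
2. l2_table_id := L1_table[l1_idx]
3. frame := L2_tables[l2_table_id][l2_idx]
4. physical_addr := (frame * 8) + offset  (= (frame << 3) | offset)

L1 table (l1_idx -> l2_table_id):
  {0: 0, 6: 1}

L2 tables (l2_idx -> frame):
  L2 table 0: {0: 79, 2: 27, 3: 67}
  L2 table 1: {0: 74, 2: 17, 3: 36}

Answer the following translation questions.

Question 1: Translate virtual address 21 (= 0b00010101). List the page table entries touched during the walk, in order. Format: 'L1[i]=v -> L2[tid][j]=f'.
Answer: L1[0]=0 -> L2[0][2]=27

Derivation:
vaddr = 21 = 0b00010101
Split: l1_idx=0, l2_idx=2, offset=5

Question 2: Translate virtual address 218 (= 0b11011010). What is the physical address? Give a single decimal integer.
Answer: 290

Derivation:
vaddr = 218 = 0b11011010
Split: l1_idx=6, l2_idx=3, offset=2
L1[6] = 1
L2[1][3] = 36
paddr = 36 * 8 + 2 = 290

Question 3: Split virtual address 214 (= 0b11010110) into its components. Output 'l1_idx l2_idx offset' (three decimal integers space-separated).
vaddr = 214 = 0b11010110
  top 3 bits -> l1_idx = 6
  next 2 bits -> l2_idx = 2
  bottom 3 bits -> offset = 6

Answer: 6 2 6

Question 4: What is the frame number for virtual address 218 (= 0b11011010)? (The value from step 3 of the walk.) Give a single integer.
Answer: 36

Derivation:
vaddr = 218: l1_idx=6, l2_idx=3
L1[6] = 1; L2[1][3] = 36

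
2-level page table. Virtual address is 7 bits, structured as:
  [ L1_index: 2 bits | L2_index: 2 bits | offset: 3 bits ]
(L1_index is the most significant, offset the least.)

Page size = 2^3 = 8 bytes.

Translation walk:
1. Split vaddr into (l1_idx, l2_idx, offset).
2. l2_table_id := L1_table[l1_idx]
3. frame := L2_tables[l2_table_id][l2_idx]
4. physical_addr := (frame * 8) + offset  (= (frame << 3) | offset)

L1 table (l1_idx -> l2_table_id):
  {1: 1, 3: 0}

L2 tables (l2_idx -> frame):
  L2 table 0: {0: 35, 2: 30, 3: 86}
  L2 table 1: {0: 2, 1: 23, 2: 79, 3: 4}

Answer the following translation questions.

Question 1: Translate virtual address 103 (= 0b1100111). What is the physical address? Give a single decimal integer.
vaddr = 103 = 0b1100111
Split: l1_idx=3, l2_idx=0, offset=7
L1[3] = 0
L2[0][0] = 35
paddr = 35 * 8 + 7 = 287

Answer: 287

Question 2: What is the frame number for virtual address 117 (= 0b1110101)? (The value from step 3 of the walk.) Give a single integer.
vaddr = 117: l1_idx=3, l2_idx=2
L1[3] = 0; L2[0][2] = 30

Answer: 30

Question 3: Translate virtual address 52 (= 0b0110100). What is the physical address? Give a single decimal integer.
vaddr = 52 = 0b0110100
Split: l1_idx=1, l2_idx=2, offset=4
L1[1] = 1
L2[1][2] = 79
paddr = 79 * 8 + 4 = 636

Answer: 636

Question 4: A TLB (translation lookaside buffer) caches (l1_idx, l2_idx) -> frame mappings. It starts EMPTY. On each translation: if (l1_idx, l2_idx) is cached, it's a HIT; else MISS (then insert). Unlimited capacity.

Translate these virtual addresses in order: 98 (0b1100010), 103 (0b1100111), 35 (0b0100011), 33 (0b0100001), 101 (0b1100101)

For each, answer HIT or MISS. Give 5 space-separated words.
vaddr=98: (3,0) not in TLB -> MISS, insert
vaddr=103: (3,0) in TLB -> HIT
vaddr=35: (1,0) not in TLB -> MISS, insert
vaddr=33: (1,0) in TLB -> HIT
vaddr=101: (3,0) in TLB -> HIT

Answer: MISS HIT MISS HIT HIT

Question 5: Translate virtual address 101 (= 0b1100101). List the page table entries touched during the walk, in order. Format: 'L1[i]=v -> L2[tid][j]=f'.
vaddr = 101 = 0b1100101
Split: l1_idx=3, l2_idx=0, offset=5

Answer: L1[3]=0 -> L2[0][0]=35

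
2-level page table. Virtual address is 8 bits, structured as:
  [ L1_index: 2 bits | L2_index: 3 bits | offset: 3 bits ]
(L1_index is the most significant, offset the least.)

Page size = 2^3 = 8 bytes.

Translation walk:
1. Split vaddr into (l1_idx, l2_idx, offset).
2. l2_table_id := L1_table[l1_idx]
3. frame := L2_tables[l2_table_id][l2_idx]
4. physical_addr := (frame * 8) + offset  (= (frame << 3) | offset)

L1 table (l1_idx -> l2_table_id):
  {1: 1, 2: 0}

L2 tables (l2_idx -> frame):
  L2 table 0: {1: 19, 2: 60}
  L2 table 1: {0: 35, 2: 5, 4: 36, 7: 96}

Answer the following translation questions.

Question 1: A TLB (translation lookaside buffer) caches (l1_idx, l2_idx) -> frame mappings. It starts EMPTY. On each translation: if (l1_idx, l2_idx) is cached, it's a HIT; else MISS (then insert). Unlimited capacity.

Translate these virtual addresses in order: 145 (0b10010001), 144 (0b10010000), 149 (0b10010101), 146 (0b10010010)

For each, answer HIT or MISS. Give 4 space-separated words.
vaddr=145: (2,2) not in TLB -> MISS, insert
vaddr=144: (2,2) in TLB -> HIT
vaddr=149: (2,2) in TLB -> HIT
vaddr=146: (2,2) in TLB -> HIT

Answer: MISS HIT HIT HIT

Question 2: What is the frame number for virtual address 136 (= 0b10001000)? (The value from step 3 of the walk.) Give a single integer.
Answer: 19

Derivation:
vaddr = 136: l1_idx=2, l2_idx=1
L1[2] = 0; L2[0][1] = 19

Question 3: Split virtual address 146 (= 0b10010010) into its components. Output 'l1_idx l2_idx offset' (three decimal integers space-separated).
vaddr = 146 = 0b10010010
  top 2 bits -> l1_idx = 2
  next 3 bits -> l2_idx = 2
  bottom 3 bits -> offset = 2

Answer: 2 2 2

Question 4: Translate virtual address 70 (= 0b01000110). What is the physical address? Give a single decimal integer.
vaddr = 70 = 0b01000110
Split: l1_idx=1, l2_idx=0, offset=6
L1[1] = 1
L2[1][0] = 35
paddr = 35 * 8 + 6 = 286

Answer: 286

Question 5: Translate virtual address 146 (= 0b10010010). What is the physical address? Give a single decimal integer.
Answer: 482

Derivation:
vaddr = 146 = 0b10010010
Split: l1_idx=2, l2_idx=2, offset=2
L1[2] = 0
L2[0][2] = 60
paddr = 60 * 8 + 2 = 482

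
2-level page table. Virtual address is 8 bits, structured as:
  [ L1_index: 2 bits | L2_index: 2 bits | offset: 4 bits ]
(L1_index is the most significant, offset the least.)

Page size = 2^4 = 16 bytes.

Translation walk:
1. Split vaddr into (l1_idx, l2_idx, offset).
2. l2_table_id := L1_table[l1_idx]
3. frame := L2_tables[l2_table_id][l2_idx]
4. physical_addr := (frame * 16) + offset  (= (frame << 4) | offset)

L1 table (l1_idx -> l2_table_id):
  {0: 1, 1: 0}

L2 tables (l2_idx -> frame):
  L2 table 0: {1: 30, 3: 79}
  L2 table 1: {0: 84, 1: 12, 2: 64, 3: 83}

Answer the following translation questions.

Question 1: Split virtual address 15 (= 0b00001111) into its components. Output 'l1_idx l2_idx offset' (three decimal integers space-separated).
Answer: 0 0 15

Derivation:
vaddr = 15 = 0b00001111
  top 2 bits -> l1_idx = 0
  next 2 bits -> l2_idx = 0
  bottom 4 bits -> offset = 15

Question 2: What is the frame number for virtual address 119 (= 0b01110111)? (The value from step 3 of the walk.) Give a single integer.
Answer: 79

Derivation:
vaddr = 119: l1_idx=1, l2_idx=3
L1[1] = 0; L2[0][3] = 79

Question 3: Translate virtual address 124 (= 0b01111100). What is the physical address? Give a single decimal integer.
Answer: 1276

Derivation:
vaddr = 124 = 0b01111100
Split: l1_idx=1, l2_idx=3, offset=12
L1[1] = 0
L2[0][3] = 79
paddr = 79 * 16 + 12 = 1276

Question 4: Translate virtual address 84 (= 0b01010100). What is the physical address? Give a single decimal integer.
vaddr = 84 = 0b01010100
Split: l1_idx=1, l2_idx=1, offset=4
L1[1] = 0
L2[0][1] = 30
paddr = 30 * 16 + 4 = 484

Answer: 484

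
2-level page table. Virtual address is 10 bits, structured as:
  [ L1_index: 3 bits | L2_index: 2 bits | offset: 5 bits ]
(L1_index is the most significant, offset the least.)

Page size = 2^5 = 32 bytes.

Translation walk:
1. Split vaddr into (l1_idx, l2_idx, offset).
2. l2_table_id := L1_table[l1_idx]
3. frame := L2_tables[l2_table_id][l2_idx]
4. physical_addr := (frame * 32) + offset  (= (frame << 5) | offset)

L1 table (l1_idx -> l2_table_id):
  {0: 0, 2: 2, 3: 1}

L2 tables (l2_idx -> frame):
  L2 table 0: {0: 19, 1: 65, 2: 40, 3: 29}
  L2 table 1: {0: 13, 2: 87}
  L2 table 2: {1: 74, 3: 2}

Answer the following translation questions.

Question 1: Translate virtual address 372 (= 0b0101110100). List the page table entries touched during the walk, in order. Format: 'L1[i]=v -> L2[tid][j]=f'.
vaddr = 372 = 0b0101110100
Split: l1_idx=2, l2_idx=3, offset=20

Answer: L1[2]=2 -> L2[2][3]=2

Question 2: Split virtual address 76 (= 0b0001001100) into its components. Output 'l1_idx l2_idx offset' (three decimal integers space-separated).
vaddr = 76 = 0b0001001100
  top 3 bits -> l1_idx = 0
  next 2 bits -> l2_idx = 2
  bottom 5 bits -> offset = 12

Answer: 0 2 12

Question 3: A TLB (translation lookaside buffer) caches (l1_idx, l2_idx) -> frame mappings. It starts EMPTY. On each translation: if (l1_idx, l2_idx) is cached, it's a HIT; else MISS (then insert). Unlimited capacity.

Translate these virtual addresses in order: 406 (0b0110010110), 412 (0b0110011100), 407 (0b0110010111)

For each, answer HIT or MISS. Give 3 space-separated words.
Answer: MISS HIT HIT

Derivation:
vaddr=406: (3,0) not in TLB -> MISS, insert
vaddr=412: (3,0) in TLB -> HIT
vaddr=407: (3,0) in TLB -> HIT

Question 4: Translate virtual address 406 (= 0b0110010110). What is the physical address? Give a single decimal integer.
vaddr = 406 = 0b0110010110
Split: l1_idx=3, l2_idx=0, offset=22
L1[3] = 1
L2[1][0] = 13
paddr = 13 * 32 + 22 = 438

Answer: 438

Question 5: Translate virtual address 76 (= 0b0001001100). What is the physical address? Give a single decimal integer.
vaddr = 76 = 0b0001001100
Split: l1_idx=0, l2_idx=2, offset=12
L1[0] = 0
L2[0][2] = 40
paddr = 40 * 32 + 12 = 1292

Answer: 1292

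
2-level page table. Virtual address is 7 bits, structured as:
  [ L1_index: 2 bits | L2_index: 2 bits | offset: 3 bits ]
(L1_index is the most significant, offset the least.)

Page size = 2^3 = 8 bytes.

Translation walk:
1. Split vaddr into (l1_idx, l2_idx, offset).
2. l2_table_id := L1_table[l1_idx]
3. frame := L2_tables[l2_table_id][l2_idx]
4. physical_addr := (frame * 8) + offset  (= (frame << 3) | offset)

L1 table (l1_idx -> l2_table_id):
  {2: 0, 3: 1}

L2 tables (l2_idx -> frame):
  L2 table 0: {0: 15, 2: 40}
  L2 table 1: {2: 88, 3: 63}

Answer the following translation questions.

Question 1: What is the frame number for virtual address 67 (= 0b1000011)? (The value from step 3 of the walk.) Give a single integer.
Answer: 15

Derivation:
vaddr = 67: l1_idx=2, l2_idx=0
L1[2] = 0; L2[0][0] = 15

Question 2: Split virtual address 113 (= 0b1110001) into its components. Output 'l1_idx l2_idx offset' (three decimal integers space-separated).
vaddr = 113 = 0b1110001
  top 2 bits -> l1_idx = 3
  next 2 bits -> l2_idx = 2
  bottom 3 bits -> offset = 1

Answer: 3 2 1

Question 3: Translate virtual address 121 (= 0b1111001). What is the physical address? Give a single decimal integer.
vaddr = 121 = 0b1111001
Split: l1_idx=3, l2_idx=3, offset=1
L1[3] = 1
L2[1][3] = 63
paddr = 63 * 8 + 1 = 505

Answer: 505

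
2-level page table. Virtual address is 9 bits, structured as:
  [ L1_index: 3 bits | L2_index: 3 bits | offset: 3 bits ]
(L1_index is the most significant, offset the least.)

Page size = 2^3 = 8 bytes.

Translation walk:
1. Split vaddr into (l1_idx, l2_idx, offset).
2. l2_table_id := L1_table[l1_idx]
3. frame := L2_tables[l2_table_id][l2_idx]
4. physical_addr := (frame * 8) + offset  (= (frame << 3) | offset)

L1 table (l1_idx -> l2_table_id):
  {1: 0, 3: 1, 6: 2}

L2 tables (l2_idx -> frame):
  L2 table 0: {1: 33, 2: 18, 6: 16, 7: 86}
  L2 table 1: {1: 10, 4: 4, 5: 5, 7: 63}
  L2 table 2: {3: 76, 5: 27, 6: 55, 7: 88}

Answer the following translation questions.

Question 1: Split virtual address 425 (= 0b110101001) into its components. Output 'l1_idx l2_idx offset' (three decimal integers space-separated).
Answer: 6 5 1

Derivation:
vaddr = 425 = 0b110101001
  top 3 bits -> l1_idx = 6
  next 3 bits -> l2_idx = 5
  bottom 3 bits -> offset = 1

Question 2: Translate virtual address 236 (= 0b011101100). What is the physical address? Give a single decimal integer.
vaddr = 236 = 0b011101100
Split: l1_idx=3, l2_idx=5, offset=4
L1[3] = 1
L2[1][5] = 5
paddr = 5 * 8 + 4 = 44

Answer: 44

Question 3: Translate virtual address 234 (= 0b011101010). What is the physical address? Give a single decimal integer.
Answer: 42

Derivation:
vaddr = 234 = 0b011101010
Split: l1_idx=3, l2_idx=5, offset=2
L1[3] = 1
L2[1][5] = 5
paddr = 5 * 8 + 2 = 42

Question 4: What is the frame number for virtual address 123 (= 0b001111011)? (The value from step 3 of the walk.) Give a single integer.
vaddr = 123: l1_idx=1, l2_idx=7
L1[1] = 0; L2[0][7] = 86

Answer: 86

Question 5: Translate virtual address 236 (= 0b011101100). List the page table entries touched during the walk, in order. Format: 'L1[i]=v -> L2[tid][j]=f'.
vaddr = 236 = 0b011101100
Split: l1_idx=3, l2_idx=5, offset=4

Answer: L1[3]=1 -> L2[1][5]=5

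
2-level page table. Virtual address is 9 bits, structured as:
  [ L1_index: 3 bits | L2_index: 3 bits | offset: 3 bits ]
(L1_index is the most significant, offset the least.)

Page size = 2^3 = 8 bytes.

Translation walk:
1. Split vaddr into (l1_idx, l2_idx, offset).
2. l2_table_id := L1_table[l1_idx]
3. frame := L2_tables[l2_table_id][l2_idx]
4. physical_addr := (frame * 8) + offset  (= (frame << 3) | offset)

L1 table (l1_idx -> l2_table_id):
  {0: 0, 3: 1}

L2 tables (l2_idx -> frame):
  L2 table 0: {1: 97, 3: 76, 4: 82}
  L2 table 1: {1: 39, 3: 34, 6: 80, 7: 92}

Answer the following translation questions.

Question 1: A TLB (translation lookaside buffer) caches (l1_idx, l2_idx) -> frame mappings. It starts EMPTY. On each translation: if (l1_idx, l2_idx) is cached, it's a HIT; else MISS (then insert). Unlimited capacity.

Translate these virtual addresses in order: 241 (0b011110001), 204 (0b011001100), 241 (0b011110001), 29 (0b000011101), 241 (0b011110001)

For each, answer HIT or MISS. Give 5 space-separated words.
Answer: MISS MISS HIT MISS HIT

Derivation:
vaddr=241: (3,6) not in TLB -> MISS, insert
vaddr=204: (3,1) not in TLB -> MISS, insert
vaddr=241: (3,6) in TLB -> HIT
vaddr=29: (0,3) not in TLB -> MISS, insert
vaddr=241: (3,6) in TLB -> HIT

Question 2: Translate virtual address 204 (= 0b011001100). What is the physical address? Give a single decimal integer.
Answer: 316

Derivation:
vaddr = 204 = 0b011001100
Split: l1_idx=3, l2_idx=1, offset=4
L1[3] = 1
L2[1][1] = 39
paddr = 39 * 8 + 4 = 316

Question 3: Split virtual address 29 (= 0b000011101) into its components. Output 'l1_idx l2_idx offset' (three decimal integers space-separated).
vaddr = 29 = 0b000011101
  top 3 bits -> l1_idx = 0
  next 3 bits -> l2_idx = 3
  bottom 3 bits -> offset = 5

Answer: 0 3 5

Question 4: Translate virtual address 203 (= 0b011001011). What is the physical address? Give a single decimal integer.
Answer: 315

Derivation:
vaddr = 203 = 0b011001011
Split: l1_idx=3, l2_idx=1, offset=3
L1[3] = 1
L2[1][1] = 39
paddr = 39 * 8 + 3 = 315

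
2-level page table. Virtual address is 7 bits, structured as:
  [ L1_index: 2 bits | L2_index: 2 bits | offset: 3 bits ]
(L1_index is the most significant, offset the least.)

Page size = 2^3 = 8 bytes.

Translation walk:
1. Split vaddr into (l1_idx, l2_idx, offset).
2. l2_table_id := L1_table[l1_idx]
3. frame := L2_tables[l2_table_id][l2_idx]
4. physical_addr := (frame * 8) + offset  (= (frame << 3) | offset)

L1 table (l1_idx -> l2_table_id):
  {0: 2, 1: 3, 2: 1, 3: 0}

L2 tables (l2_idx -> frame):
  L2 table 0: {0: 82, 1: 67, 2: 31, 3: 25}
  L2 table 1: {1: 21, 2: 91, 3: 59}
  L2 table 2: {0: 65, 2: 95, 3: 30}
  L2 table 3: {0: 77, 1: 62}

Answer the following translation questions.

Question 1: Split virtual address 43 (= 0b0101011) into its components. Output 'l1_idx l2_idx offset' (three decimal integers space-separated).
Answer: 1 1 3

Derivation:
vaddr = 43 = 0b0101011
  top 2 bits -> l1_idx = 1
  next 2 bits -> l2_idx = 1
  bottom 3 bits -> offset = 3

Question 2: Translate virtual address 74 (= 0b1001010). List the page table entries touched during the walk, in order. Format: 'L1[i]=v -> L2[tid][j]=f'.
vaddr = 74 = 0b1001010
Split: l1_idx=2, l2_idx=1, offset=2

Answer: L1[2]=1 -> L2[1][1]=21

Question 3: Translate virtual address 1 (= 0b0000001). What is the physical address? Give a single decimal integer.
vaddr = 1 = 0b0000001
Split: l1_idx=0, l2_idx=0, offset=1
L1[0] = 2
L2[2][0] = 65
paddr = 65 * 8 + 1 = 521

Answer: 521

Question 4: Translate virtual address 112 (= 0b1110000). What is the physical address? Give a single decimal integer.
vaddr = 112 = 0b1110000
Split: l1_idx=3, l2_idx=2, offset=0
L1[3] = 0
L2[0][2] = 31
paddr = 31 * 8 + 0 = 248

Answer: 248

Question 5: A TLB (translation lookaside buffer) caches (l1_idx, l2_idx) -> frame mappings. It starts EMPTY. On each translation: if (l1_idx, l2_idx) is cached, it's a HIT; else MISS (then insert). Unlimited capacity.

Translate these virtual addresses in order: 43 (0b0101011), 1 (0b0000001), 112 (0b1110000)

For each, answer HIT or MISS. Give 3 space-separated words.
Answer: MISS MISS MISS

Derivation:
vaddr=43: (1,1) not in TLB -> MISS, insert
vaddr=1: (0,0) not in TLB -> MISS, insert
vaddr=112: (3,2) not in TLB -> MISS, insert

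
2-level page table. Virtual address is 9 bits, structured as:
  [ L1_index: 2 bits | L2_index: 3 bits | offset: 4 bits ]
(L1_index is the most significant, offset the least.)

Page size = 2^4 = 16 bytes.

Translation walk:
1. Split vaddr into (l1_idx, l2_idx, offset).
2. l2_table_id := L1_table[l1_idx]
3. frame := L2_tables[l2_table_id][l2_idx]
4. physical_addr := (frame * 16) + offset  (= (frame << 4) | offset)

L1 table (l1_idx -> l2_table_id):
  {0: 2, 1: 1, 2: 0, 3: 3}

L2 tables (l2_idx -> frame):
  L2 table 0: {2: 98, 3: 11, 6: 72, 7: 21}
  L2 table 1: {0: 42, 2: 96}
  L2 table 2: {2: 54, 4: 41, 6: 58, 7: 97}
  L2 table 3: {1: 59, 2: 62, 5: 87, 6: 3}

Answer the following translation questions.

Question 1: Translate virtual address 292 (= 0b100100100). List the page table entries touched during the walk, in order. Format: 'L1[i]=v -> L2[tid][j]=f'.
vaddr = 292 = 0b100100100
Split: l1_idx=2, l2_idx=2, offset=4

Answer: L1[2]=0 -> L2[0][2]=98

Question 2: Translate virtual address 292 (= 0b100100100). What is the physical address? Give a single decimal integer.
Answer: 1572

Derivation:
vaddr = 292 = 0b100100100
Split: l1_idx=2, l2_idx=2, offset=4
L1[2] = 0
L2[0][2] = 98
paddr = 98 * 16 + 4 = 1572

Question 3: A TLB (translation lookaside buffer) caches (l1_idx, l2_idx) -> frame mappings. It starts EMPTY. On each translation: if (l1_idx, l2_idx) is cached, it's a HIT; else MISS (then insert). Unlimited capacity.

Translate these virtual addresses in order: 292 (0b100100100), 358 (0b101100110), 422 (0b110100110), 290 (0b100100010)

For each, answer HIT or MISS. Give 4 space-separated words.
vaddr=292: (2,2) not in TLB -> MISS, insert
vaddr=358: (2,6) not in TLB -> MISS, insert
vaddr=422: (3,2) not in TLB -> MISS, insert
vaddr=290: (2,2) in TLB -> HIT

Answer: MISS MISS MISS HIT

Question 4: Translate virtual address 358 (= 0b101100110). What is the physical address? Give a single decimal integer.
Answer: 1158

Derivation:
vaddr = 358 = 0b101100110
Split: l1_idx=2, l2_idx=6, offset=6
L1[2] = 0
L2[0][6] = 72
paddr = 72 * 16 + 6 = 1158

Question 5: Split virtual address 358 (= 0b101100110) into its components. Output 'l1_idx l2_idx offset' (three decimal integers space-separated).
vaddr = 358 = 0b101100110
  top 2 bits -> l1_idx = 2
  next 3 bits -> l2_idx = 6
  bottom 4 bits -> offset = 6

Answer: 2 6 6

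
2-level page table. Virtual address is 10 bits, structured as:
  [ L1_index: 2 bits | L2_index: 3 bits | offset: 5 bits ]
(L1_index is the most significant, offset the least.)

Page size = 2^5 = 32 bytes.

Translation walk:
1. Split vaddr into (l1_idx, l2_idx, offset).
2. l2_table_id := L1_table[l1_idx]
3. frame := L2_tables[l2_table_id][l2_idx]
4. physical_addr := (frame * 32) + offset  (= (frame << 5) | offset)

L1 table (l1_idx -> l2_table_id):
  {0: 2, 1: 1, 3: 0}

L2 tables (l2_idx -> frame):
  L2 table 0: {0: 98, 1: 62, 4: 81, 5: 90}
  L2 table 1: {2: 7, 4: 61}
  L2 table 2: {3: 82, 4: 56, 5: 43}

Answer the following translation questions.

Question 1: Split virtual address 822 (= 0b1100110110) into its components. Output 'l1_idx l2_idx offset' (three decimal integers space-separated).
vaddr = 822 = 0b1100110110
  top 2 bits -> l1_idx = 3
  next 3 bits -> l2_idx = 1
  bottom 5 bits -> offset = 22

Answer: 3 1 22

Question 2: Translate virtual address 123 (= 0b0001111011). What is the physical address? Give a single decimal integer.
vaddr = 123 = 0b0001111011
Split: l1_idx=0, l2_idx=3, offset=27
L1[0] = 2
L2[2][3] = 82
paddr = 82 * 32 + 27 = 2651

Answer: 2651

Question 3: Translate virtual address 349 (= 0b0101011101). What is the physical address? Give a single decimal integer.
vaddr = 349 = 0b0101011101
Split: l1_idx=1, l2_idx=2, offset=29
L1[1] = 1
L2[1][2] = 7
paddr = 7 * 32 + 29 = 253

Answer: 253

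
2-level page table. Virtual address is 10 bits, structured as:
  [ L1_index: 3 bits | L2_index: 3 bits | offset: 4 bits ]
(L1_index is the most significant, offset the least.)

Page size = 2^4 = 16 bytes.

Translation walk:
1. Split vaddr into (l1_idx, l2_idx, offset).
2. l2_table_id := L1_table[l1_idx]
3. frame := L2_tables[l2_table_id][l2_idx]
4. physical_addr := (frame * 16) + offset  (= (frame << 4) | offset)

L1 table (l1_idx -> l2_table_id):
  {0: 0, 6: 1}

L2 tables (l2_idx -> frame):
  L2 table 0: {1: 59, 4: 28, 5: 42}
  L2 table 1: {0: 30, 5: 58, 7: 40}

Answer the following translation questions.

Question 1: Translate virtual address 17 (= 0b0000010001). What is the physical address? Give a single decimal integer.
Answer: 945

Derivation:
vaddr = 17 = 0b0000010001
Split: l1_idx=0, l2_idx=1, offset=1
L1[0] = 0
L2[0][1] = 59
paddr = 59 * 16 + 1 = 945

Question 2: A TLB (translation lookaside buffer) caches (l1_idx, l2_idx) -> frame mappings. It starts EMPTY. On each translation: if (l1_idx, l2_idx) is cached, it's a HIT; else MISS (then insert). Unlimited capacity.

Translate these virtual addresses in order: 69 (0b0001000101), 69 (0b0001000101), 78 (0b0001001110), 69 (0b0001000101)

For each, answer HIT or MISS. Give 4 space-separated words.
Answer: MISS HIT HIT HIT

Derivation:
vaddr=69: (0,4) not in TLB -> MISS, insert
vaddr=69: (0,4) in TLB -> HIT
vaddr=78: (0,4) in TLB -> HIT
vaddr=69: (0,4) in TLB -> HIT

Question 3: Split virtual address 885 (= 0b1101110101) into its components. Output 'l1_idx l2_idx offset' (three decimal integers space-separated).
vaddr = 885 = 0b1101110101
  top 3 bits -> l1_idx = 6
  next 3 bits -> l2_idx = 7
  bottom 4 bits -> offset = 5

Answer: 6 7 5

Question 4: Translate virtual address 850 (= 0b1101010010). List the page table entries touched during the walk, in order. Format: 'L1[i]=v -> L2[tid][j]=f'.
Answer: L1[6]=1 -> L2[1][5]=58

Derivation:
vaddr = 850 = 0b1101010010
Split: l1_idx=6, l2_idx=5, offset=2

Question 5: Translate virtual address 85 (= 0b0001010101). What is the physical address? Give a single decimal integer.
Answer: 677

Derivation:
vaddr = 85 = 0b0001010101
Split: l1_idx=0, l2_idx=5, offset=5
L1[0] = 0
L2[0][5] = 42
paddr = 42 * 16 + 5 = 677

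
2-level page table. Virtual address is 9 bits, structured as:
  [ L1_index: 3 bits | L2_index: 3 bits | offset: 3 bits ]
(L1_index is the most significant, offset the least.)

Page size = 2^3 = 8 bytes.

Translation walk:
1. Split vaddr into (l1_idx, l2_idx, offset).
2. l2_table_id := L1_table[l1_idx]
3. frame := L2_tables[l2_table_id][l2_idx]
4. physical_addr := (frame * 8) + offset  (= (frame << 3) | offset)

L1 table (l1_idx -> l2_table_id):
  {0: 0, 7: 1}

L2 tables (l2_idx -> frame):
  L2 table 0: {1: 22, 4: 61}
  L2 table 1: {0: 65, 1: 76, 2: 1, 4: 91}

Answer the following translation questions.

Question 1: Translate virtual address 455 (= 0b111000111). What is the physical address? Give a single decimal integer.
vaddr = 455 = 0b111000111
Split: l1_idx=7, l2_idx=0, offset=7
L1[7] = 1
L2[1][0] = 65
paddr = 65 * 8 + 7 = 527

Answer: 527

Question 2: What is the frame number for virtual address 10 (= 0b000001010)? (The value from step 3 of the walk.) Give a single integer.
Answer: 22

Derivation:
vaddr = 10: l1_idx=0, l2_idx=1
L1[0] = 0; L2[0][1] = 22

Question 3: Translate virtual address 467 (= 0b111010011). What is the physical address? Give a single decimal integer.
vaddr = 467 = 0b111010011
Split: l1_idx=7, l2_idx=2, offset=3
L1[7] = 1
L2[1][2] = 1
paddr = 1 * 8 + 3 = 11

Answer: 11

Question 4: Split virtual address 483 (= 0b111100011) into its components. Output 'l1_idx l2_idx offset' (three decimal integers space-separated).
vaddr = 483 = 0b111100011
  top 3 bits -> l1_idx = 7
  next 3 bits -> l2_idx = 4
  bottom 3 bits -> offset = 3

Answer: 7 4 3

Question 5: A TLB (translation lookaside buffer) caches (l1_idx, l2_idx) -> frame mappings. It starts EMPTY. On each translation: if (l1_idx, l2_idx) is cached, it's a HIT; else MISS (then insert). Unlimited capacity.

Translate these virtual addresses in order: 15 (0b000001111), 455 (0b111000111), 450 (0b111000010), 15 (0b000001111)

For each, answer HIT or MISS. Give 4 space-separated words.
Answer: MISS MISS HIT HIT

Derivation:
vaddr=15: (0,1) not in TLB -> MISS, insert
vaddr=455: (7,0) not in TLB -> MISS, insert
vaddr=450: (7,0) in TLB -> HIT
vaddr=15: (0,1) in TLB -> HIT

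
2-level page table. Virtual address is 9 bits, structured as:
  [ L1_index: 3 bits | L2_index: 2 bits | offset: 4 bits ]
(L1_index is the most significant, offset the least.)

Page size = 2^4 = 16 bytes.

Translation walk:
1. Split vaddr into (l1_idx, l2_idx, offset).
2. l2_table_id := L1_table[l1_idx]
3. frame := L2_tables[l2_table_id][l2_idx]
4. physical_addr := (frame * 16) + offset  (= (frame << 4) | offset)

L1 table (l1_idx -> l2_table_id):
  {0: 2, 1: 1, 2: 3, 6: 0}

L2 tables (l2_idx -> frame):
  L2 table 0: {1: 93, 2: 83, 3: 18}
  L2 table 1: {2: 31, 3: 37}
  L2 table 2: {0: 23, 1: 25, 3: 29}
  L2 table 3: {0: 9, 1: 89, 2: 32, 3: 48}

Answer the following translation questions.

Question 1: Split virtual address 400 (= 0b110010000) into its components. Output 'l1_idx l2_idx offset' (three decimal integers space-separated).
vaddr = 400 = 0b110010000
  top 3 bits -> l1_idx = 6
  next 2 bits -> l2_idx = 1
  bottom 4 bits -> offset = 0

Answer: 6 1 0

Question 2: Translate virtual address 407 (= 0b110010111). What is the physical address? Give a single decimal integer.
Answer: 1495

Derivation:
vaddr = 407 = 0b110010111
Split: l1_idx=6, l2_idx=1, offset=7
L1[6] = 0
L2[0][1] = 93
paddr = 93 * 16 + 7 = 1495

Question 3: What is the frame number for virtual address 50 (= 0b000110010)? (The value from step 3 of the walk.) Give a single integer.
vaddr = 50: l1_idx=0, l2_idx=3
L1[0] = 2; L2[2][3] = 29

Answer: 29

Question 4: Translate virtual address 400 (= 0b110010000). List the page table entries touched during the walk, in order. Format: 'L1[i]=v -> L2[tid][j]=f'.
vaddr = 400 = 0b110010000
Split: l1_idx=6, l2_idx=1, offset=0

Answer: L1[6]=0 -> L2[0][1]=93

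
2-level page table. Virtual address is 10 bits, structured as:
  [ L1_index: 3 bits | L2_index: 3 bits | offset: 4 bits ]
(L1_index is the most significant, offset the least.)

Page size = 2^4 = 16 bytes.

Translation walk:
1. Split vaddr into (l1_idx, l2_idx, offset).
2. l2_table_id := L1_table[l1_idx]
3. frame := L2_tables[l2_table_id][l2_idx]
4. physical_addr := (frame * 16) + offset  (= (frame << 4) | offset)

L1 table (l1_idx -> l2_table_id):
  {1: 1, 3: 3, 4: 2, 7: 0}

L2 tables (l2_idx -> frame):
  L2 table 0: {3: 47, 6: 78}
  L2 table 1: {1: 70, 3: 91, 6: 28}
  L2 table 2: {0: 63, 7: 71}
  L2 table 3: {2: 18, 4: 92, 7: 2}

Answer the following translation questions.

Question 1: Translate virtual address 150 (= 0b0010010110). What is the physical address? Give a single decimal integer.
Answer: 1126

Derivation:
vaddr = 150 = 0b0010010110
Split: l1_idx=1, l2_idx=1, offset=6
L1[1] = 1
L2[1][1] = 70
paddr = 70 * 16 + 6 = 1126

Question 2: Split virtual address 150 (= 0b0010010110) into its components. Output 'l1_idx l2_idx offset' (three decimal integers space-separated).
vaddr = 150 = 0b0010010110
  top 3 bits -> l1_idx = 1
  next 3 bits -> l2_idx = 1
  bottom 4 bits -> offset = 6

Answer: 1 1 6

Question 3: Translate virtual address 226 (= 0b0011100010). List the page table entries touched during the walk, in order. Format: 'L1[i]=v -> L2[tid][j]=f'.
Answer: L1[1]=1 -> L2[1][6]=28

Derivation:
vaddr = 226 = 0b0011100010
Split: l1_idx=1, l2_idx=6, offset=2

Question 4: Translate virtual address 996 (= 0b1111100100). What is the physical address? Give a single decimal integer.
Answer: 1252

Derivation:
vaddr = 996 = 0b1111100100
Split: l1_idx=7, l2_idx=6, offset=4
L1[7] = 0
L2[0][6] = 78
paddr = 78 * 16 + 4 = 1252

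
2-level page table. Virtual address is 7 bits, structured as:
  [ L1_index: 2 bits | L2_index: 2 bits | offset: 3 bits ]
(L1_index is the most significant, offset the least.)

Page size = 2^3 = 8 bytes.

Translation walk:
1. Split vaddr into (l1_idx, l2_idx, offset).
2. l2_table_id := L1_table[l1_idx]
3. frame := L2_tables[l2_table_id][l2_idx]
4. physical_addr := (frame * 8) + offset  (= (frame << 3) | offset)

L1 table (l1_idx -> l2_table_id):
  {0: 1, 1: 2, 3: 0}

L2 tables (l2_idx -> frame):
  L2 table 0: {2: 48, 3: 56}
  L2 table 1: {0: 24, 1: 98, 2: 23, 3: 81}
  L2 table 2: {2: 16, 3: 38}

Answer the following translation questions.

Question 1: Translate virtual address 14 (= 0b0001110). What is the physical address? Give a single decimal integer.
vaddr = 14 = 0b0001110
Split: l1_idx=0, l2_idx=1, offset=6
L1[0] = 1
L2[1][1] = 98
paddr = 98 * 8 + 6 = 790

Answer: 790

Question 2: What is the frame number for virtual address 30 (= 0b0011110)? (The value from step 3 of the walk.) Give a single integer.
vaddr = 30: l1_idx=0, l2_idx=3
L1[0] = 1; L2[1][3] = 81

Answer: 81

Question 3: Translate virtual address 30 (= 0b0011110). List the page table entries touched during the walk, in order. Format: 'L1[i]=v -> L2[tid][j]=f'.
Answer: L1[0]=1 -> L2[1][3]=81

Derivation:
vaddr = 30 = 0b0011110
Split: l1_idx=0, l2_idx=3, offset=6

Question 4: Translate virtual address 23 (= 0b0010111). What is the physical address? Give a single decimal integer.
vaddr = 23 = 0b0010111
Split: l1_idx=0, l2_idx=2, offset=7
L1[0] = 1
L2[1][2] = 23
paddr = 23 * 8 + 7 = 191

Answer: 191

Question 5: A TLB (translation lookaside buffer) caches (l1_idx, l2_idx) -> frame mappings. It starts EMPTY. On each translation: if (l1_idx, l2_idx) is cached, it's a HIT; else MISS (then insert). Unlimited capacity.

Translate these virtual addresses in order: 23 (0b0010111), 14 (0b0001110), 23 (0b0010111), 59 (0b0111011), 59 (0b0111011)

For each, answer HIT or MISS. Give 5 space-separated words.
vaddr=23: (0,2) not in TLB -> MISS, insert
vaddr=14: (0,1) not in TLB -> MISS, insert
vaddr=23: (0,2) in TLB -> HIT
vaddr=59: (1,3) not in TLB -> MISS, insert
vaddr=59: (1,3) in TLB -> HIT

Answer: MISS MISS HIT MISS HIT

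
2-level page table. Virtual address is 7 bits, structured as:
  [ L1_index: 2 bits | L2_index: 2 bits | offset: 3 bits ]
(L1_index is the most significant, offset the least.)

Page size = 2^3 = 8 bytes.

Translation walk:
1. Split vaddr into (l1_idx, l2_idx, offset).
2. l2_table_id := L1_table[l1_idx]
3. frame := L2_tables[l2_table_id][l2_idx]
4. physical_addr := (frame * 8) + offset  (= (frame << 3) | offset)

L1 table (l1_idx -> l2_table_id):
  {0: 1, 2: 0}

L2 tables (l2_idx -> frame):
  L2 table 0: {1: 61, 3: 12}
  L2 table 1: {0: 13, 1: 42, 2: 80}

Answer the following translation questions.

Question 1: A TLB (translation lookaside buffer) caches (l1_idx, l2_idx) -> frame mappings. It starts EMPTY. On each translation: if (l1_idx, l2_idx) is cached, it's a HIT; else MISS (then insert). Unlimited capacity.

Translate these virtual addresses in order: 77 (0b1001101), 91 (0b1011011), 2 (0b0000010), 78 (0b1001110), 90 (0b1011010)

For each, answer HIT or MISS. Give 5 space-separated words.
Answer: MISS MISS MISS HIT HIT

Derivation:
vaddr=77: (2,1) not in TLB -> MISS, insert
vaddr=91: (2,3) not in TLB -> MISS, insert
vaddr=2: (0,0) not in TLB -> MISS, insert
vaddr=78: (2,1) in TLB -> HIT
vaddr=90: (2,3) in TLB -> HIT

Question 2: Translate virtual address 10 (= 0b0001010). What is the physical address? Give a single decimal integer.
vaddr = 10 = 0b0001010
Split: l1_idx=0, l2_idx=1, offset=2
L1[0] = 1
L2[1][1] = 42
paddr = 42 * 8 + 2 = 338

Answer: 338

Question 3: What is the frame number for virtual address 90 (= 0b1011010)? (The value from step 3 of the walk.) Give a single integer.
Answer: 12

Derivation:
vaddr = 90: l1_idx=2, l2_idx=3
L1[2] = 0; L2[0][3] = 12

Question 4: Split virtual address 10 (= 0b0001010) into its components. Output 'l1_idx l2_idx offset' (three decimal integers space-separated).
Answer: 0 1 2

Derivation:
vaddr = 10 = 0b0001010
  top 2 bits -> l1_idx = 0
  next 2 bits -> l2_idx = 1
  bottom 3 bits -> offset = 2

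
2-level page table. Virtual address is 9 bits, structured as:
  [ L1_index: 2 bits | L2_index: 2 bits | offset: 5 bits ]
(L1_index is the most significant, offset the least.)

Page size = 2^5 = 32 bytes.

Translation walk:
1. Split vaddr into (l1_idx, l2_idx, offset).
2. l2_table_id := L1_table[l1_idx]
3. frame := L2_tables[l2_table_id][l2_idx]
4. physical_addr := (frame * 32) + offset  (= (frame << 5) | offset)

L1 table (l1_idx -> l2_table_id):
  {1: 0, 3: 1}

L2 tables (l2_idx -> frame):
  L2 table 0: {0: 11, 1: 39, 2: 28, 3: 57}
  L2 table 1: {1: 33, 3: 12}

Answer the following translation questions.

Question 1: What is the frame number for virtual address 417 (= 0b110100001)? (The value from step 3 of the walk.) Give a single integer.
vaddr = 417: l1_idx=3, l2_idx=1
L1[3] = 1; L2[1][1] = 33

Answer: 33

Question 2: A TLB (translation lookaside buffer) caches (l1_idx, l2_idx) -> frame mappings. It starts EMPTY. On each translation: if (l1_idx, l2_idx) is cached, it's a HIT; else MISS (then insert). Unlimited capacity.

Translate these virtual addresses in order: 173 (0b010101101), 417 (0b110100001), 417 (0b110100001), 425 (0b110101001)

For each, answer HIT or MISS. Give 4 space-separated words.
Answer: MISS MISS HIT HIT

Derivation:
vaddr=173: (1,1) not in TLB -> MISS, insert
vaddr=417: (3,1) not in TLB -> MISS, insert
vaddr=417: (3,1) in TLB -> HIT
vaddr=425: (3,1) in TLB -> HIT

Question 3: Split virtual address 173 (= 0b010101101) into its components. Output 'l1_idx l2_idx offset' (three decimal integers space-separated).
Answer: 1 1 13

Derivation:
vaddr = 173 = 0b010101101
  top 2 bits -> l1_idx = 1
  next 2 bits -> l2_idx = 1
  bottom 5 bits -> offset = 13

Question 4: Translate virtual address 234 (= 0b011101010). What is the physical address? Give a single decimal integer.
Answer: 1834

Derivation:
vaddr = 234 = 0b011101010
Split: l1_idx=1, l2_idx=3, offset=10
L1[1] = 0
L2[0][3] = 57
paddr = 57 * 32 + 10 = 1834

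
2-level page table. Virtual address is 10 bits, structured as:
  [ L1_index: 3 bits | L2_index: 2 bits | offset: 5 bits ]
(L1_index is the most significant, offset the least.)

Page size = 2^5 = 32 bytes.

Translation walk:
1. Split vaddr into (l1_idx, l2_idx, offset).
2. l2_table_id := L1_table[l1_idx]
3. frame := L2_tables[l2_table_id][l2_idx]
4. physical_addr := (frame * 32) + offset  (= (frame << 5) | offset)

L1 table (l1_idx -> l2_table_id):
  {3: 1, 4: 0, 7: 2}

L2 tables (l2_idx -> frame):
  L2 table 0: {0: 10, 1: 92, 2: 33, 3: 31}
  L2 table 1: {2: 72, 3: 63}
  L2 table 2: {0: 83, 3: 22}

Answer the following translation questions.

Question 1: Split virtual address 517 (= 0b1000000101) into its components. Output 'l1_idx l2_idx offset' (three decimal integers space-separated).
Answer: 4 0 5

Derivation:
vaddr = 517 = 0b1000000101
  top 3 bits -> l1_idx = 4
  next 2 bits -> l2_idx = 0
  bottom 5 bits -> offset = 5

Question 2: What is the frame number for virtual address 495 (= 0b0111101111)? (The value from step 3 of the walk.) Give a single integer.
Answer: 63

Derivation:
vaddr = 495: l1_idx=3, l2_idx=3
L1[3] = 1; L2[1][3] = 63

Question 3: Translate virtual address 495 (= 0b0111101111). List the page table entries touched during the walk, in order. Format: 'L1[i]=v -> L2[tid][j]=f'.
Answer: L1[3]=1 -> L2[1][3]=63

Derivation:
vaddr = 495 = 0b0111101111
Split: l1_idx=3, l2_idx=3, offset=15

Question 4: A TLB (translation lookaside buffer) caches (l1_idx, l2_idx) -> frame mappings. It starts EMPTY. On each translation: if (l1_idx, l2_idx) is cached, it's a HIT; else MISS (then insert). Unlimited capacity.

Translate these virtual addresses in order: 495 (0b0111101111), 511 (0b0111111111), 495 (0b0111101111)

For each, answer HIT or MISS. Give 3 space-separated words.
vaddr=495: (3,3) not in TLB -> MISS, insert
vaddr=511: (3,3) in TLB -> HIT
vaddr=495: (3,3) in TLB -> HIT

Answer: MISS HIT HIT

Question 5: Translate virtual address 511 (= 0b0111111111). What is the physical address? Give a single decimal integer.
Answer: 2047

Derivation:
vaddr = 511 = 0b0111111111
Split: l1_idx=3, l2_idx=3, offset=31
L1[3] = 1
L2[1][3] = 63
paddr = 63 * 32 + 31 = 2047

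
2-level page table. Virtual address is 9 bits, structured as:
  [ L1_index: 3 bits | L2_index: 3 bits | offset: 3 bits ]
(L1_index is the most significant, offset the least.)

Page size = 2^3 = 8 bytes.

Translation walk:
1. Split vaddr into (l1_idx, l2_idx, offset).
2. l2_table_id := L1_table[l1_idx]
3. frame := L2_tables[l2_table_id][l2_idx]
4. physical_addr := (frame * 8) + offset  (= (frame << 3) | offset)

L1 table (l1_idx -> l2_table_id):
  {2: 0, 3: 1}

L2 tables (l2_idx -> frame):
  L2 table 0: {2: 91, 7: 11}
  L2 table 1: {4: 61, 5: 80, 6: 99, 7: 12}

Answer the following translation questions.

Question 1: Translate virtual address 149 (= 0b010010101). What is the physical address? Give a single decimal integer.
Answer: 733

Derivation:
vaddr = 149 = 0b010010101
Split: l1_idx=2, l2_idx=2, offset=5
L1[2] = 0
L2[0][2] = 91
paddr = 91 * 8 + 5 = 733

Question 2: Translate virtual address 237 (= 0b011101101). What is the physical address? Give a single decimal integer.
vaddr = 237 = 0b011101101
Split: l1_idx=3, l2_idx=5, offset=5
L1[3] = 1
L2[1][5] = 80
paddr = 80 * 8 + 5 = 645

Answer: 645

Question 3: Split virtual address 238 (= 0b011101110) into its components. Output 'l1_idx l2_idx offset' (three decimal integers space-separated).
Answer: 3 5 6

Derivation:
vaddr = 238 = 0b011101110
  top 3 bits -> l1_idx = 3
  next 3 bits -> l2_idx = 5
  bottom 3 bits -> offset = 6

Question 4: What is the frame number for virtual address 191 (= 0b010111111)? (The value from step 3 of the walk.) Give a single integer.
Answer: 11

Derivation:
vaddr = 191: l1_idx=2, l2_idx=7
L1[2] = 0; L2[0][7] = 11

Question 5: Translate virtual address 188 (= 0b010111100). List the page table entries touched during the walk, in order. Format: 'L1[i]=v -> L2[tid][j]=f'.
vaddr = 188 = 0b010111100
Split: l1_idx=2, l2_idx=7, offset=4

Answer: L1[2]=0 -> L2[0][7]=11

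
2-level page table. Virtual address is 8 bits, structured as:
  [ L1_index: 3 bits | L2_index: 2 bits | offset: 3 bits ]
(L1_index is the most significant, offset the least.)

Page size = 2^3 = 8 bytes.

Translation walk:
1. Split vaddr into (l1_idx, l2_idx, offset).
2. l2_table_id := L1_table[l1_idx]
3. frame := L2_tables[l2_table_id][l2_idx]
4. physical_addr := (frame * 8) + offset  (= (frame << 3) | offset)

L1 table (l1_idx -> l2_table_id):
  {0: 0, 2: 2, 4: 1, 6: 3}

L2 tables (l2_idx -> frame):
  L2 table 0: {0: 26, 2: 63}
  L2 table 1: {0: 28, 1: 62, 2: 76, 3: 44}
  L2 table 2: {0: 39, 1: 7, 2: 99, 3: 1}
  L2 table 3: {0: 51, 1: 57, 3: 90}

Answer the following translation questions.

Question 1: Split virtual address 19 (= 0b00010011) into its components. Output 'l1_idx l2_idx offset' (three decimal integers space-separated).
vaddr = 19 = 0b00010011
  top 3 bits -> l1_idx = 0
  next 2 bits -> l2_idx = 2
  bottom 3 bits -> offset = 3

Answer: 0 2 3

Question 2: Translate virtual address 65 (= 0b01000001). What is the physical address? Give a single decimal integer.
Answer: 313

Derivation:
vaddr = 65 = 0b01000001
Split: l1_idx=2, l2_idx=0, offset=1
L1[2] = 2
L2[2][0] = 39
paddr = 39 * 8 + 1 = 313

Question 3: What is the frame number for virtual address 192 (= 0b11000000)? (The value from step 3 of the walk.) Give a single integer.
vaddr = 192: l1_idx=6, l2_idx=0
L1[6] = 3; L2[3][0] = 51

Answer: 51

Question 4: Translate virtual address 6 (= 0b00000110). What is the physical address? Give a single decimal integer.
vaddr = 6 = 0b00000110
Split: l1_idx=0, l2_idx=0, offset=6
L1[0] = 0
L2[0][0] = 26
paddr = 26 * 8 + 6 = 214

Answer: 214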